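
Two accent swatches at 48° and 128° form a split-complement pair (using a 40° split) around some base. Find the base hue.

The accents sit 40° either side of the complement, so the complement is their short-arc midpoint on the wheel.
Short-arc midpoint of 48° and 128°: 88°.
Base is 180° from the complement: 88 − 180 = -92 → -92 + 360 = 268°

268°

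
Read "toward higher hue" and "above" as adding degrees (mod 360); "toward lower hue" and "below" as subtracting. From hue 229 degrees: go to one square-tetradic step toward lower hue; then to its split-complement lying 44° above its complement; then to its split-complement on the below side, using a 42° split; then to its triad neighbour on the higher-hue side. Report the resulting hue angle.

261°

−90° (square ↓): 229 − 90 = 139°
+224° (split-comp 44° ↑): 139 + 224 = 363 → 363 − 360 = 3°
+138° (split-comp 42° ↓): 3 + 138 = 141°
+120° (triadic ↑): 141 + 120 = 261°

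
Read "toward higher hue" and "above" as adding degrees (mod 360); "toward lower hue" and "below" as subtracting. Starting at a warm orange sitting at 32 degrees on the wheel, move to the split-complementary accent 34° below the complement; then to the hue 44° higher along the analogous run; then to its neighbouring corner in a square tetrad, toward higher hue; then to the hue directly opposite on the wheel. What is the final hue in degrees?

split-comp 34° ↓ +146°: 32 + 146 = 178°
analog 44° ↑ +44°: 178 + 44 = 222°
square ↑ +90°: 222 + 90 = 312°
complement +180°: 312 + 180 = 492 → 492 − 360 = 132°

132°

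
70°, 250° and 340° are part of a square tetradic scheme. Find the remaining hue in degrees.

160°

A square tetradic scheme places four hues every 90°.
The full set through 70° is {70°, 160°, 250°, 340°}.
Given {70°, 250°, 340°}, the missing hue is 160°.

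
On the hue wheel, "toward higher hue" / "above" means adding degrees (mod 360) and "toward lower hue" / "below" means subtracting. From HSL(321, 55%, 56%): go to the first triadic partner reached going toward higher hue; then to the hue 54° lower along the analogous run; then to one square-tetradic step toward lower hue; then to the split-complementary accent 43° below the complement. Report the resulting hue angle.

triadic ↑ +120°: 321 + 120 = 441 → 441 − 360 = 81°
analog 54° ↓ −54°: 81 − 54 = 27°
square ↓ −90°: 27 − 90 = -63 → -63 + 360 = 297°
split-comp 43° ↓ +137°: 297 + 137 = 434 → 434 − 360 = 74°

74°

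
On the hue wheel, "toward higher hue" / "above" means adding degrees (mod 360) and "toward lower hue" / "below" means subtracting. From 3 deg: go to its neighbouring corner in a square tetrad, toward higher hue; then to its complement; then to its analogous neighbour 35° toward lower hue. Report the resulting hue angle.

238°

3 + 90 = 93°   (square ↑)
93 + 180 = 273°   (complement)
273 − 35 = 238°   (analog 35° ↓)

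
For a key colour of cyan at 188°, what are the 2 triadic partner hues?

A triad places three hues 120° apart.
188 + 120 = 308°
188 + 240 = 428 → 428 − 360 = 68°

308° and 68°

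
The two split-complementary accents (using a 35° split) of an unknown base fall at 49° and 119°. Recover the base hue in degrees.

264°

The accents sit 35° either side of the complement, so the complement is their short-arc midpoint on the wheel.
Short-arc midpoint of 49° and 119°: 84°.
Base is 180° from the complement: 84 − 180 = -96 → -96 + 360 = 264°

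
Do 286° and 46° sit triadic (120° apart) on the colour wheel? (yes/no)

yes

Angular distance: |286 − 46| = 240; shorter arc = 360 − 240 = 120°.
Triadic (120° apart) requires 120°.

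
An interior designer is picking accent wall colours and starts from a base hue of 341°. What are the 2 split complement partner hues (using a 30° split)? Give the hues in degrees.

Split-complementary hues sit 30° either side of the complement.
Complement of 341°: 341 + 180 = 521 → 521 − 360 = 161°
161 − 30 = 131°
161 + 30 = 191°

131° and 191°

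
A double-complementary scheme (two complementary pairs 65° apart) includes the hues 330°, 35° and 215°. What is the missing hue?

A rectangular tetradic uses two complementary pairs 65° apart: offsets 0°, 65°, 180°, 245°.
Among {35°, 215°, 330°}, 35° and 215° are a 180° pair.
The remaining hue 330° needs its own complement: 330 + 180 = 510 → 510 − 360 = 150°

150°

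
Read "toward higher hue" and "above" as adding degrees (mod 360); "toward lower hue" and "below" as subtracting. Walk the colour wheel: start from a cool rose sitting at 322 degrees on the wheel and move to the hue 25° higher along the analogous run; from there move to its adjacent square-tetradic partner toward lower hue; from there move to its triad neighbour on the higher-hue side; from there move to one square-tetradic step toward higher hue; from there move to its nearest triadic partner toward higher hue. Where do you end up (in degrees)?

227°

+25° (analog 25° ↑): 322 + 25 = 347°
−90° (square ↓): 347 − 90 = 257°
+120° (triadic ↑): 257 + 120 = 377 → 377 − 360 = 17°
+90° (square ↑): 17 + 90 = 107°
+120° (triadic ↑): 107 + 120 = 227°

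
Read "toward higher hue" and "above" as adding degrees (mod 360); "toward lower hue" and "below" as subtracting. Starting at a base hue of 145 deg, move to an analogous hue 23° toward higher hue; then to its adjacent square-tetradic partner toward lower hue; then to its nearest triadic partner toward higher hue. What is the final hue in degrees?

198°

+23° (analog 23° ↑): 145 + 23 = 168°
−90° (square ↓): 168 − 90 = 78°
+120° (triadic ↑): 78 + 120 = 198°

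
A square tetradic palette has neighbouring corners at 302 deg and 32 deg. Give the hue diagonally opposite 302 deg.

122°

A square tetradic scheme places four hues 90° apart; opposite corners are 180° apart.
302 + 180 = 482 → 482 − 360 = 122°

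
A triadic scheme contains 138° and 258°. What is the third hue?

A triad spaces three hues 120° apart.
The full set is {18°, 138°, 258°}.

18°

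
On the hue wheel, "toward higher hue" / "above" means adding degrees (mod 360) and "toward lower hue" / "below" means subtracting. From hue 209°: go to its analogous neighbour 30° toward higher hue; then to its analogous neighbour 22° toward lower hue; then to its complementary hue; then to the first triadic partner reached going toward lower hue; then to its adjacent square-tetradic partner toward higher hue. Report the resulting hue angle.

7°

+30° (analog 30° ↑): 209 + 30 = 239°
−22° (analog 22° ↓): 239 − 22 = 217°
+180° (complement): 217 + 180 = 397 → 397 − 360 = 37°
−120° (triadic ↓): 37 − 120 = -83 → -83 + 360 = 277°
+90° (square ↑): 277 + 90 = 367 → 367 − 360 = 7°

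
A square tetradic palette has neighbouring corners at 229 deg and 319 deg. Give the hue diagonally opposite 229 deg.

49°

A square tetradic scheme places four hues 90° apart; opposite corners are 180° apart.
229 + 180 = 409 → 409 − 360 = 49°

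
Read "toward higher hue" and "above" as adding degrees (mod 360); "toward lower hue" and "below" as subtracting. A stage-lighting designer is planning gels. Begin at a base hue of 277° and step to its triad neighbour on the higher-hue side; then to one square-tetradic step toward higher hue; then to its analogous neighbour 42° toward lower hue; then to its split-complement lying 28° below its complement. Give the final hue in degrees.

triadic ↑ +120°: 277 + 120 = 397 → 397 − 360 = 37°
square ↑ +90°: 37 + 90 = 127°
analog 42° ↓ −42°: 127 − 42 = 85°
split-comp 28° ↓ +152°: 85 + 152 = 237°

237°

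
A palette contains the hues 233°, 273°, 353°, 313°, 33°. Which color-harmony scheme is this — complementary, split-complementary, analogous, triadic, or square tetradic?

analogous

Sort the hues: 33°, 233°, 273°, 313°, 353°.
Successive gaps around the wheel: 200°, 40°, 40°, 40°, 40°.
A run of hues at equal small steps (40°) with one large closing gap is an analogous group.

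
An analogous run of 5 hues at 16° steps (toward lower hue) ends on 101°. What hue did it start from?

4 steps of 16° (toward lower hue) give a net shift of −64°.
Start = end − shift: 101 + 64 = 165°

165°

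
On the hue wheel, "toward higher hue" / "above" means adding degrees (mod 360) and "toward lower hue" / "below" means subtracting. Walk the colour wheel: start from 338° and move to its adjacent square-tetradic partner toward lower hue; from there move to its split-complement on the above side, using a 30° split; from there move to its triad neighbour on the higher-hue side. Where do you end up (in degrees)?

square ↓ −90°: 338 − 90 = 248°
split-comp 30° ↑ +210°: 248 + 210 = 458 → 458 − 360 = 98°
triadic ↑ +120°: 98 + 120 = 218°

218°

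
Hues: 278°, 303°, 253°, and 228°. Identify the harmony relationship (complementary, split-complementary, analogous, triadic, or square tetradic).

Sort the hues: 228°, 253°, 278°, 303°.
Successive gaps around the wheel: 25°, 25°, 25°, 285°.
A run of hues at equal small steps (25°) with one large closing gap is an analogous group.

analogous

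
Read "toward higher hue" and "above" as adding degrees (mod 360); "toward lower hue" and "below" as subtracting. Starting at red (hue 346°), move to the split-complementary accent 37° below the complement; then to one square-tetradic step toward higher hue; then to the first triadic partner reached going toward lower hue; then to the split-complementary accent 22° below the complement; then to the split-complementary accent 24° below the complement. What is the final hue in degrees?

+143° (split-comp 37° ↓): 346 + 143 = 489 → 489 − 360 = 129°
+90° (square ↑): 129 + 90 = 219°
−120° (triadic ↓): 219 − 120 = 99°
+158° (split-comp 22° ↓): 99 + 158 = 257°
+156° (split-comp 24° ↓): 257 + 156 = 413 → 413 − 360 = 53°

53°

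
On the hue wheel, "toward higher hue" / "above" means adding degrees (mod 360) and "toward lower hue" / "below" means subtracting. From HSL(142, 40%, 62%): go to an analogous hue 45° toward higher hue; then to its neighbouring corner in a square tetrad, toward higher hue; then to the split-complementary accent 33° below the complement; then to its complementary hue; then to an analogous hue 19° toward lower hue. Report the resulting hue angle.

225°

analog 45° ↑ +45°: 142 + 45 = 187°
square ↑ +90°: 187 + 90 = 277°
split-comp 33° ↓ +147°: 277 + 147 = 424 → 424 − 360 = 64°
complement +180°: 64 + 180 = 244°
analog 19° ↓ −19°: 244 − 19 = 225°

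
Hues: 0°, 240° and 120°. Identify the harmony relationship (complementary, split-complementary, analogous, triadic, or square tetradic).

Sort the hues: 0°, 120°, 240°.
Successive gaps around the wheel: 120°, 120°, 120°.
Three hues equally spaced 120° apart form a triad.

triadic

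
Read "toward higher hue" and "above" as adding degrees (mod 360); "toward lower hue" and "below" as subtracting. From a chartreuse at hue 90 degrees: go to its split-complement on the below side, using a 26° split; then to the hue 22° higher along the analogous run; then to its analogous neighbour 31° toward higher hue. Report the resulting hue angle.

+154° (split-comp 26° ↓): 90 + 154 = 244°
+22° (analog 22° ↑): 244 + 22 = 266°
+31° (analog 31° ↑): 266 + 31 = 297°

297°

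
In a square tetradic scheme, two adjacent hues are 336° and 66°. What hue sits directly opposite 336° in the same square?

A square tetradic scheme places four hues 90° apart; opposite corners are 180° apart.
336 + 180 = 516 → 516 − 360 = 156°

156°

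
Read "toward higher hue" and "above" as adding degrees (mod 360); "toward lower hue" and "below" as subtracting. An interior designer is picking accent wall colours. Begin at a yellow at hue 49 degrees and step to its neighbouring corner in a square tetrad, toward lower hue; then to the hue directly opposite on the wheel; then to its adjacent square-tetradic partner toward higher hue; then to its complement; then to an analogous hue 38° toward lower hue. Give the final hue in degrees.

49 − 90 = -41 → -41 + 360 = 319°   (square ↓)
319 + 180 = 499 → 499 − 360 = 139°   (complement)
139 + 90 = 229°   (square ↑)
229 + 180 = 409 → 409 − 360 = 49°   (complement)
49 − 38 = 11°   (analog 38° ↓)

11°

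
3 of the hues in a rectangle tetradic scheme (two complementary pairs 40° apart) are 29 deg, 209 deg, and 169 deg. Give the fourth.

A rectangular tetradic uses two complementary pairs 40° apart: offsets 0°, 40°, 180°, 220°.
Among {29°, 169°, 209°}, 209° and 29° are a 180° pair.
The remaining hue 169° needs its own complement: 169 + 180 = 349°

349°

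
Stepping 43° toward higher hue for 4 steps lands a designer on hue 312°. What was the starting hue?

140°

4 steps of 43° (toward higher hue) give a net shift of +172°.
Start = end − shift: 312 − 172 = 140°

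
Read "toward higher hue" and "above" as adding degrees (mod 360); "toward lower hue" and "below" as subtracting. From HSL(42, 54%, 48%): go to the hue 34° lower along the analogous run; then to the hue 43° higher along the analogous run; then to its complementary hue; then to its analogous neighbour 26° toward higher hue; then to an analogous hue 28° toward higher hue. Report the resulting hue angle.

−34° (analog 34° ↓): 42 − 34 = 8°
+43° (analog 43° ↑): 8 + 43 = 51°
+180° (complement): 51 + 180 = 231°
+26° (analog 26° ↑): 231 + 26 = 257°
+28° (analog 28° ↑): 257 + 28 = 285°

285°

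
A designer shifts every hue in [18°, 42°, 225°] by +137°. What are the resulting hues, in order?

18 + 137 = 155°
42 + 137 = 179°
225 + 137 = 362 → 362 − 360 = 2°

155°, 179°, 2°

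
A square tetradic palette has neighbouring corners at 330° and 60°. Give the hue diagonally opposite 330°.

150°

A square tetradic scheme places four hues 90° apart; opposite corners are 180° apart.
330 + 180 = 510 → 510 − 360 = 150°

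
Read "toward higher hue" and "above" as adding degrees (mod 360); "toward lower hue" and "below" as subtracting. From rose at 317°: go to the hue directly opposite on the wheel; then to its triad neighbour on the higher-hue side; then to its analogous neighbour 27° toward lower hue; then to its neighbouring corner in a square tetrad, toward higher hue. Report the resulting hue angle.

+180° (complement): 317 + 180 = 497 → 497 − 360 = 137°
+120° (triadic ↑): 137 + 120 = 257°
−27° (analog 27° ↓): 257 − 27 = 230°
+90° (square ↑): 230 + 90 = 320°

320°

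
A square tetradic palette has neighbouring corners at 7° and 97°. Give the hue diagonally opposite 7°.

A square tetradic scheme places four hues 90° apart; opposite corners are 180° apart.
7 + 180 = 187°

187°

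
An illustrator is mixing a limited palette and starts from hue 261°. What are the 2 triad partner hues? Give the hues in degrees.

261 + 120 = 381 → 381 − 360 = 21°
261 + 240 = 501 → 501 − 360 = 141°

21° and 141°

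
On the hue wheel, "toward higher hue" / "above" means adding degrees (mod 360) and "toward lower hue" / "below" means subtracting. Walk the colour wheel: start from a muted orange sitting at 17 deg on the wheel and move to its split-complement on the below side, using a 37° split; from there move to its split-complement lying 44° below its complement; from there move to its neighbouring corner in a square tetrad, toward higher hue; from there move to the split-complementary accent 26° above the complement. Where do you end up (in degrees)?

232°

split-comp 37° ↓ +143°: 17 + 143 = 160°
split-comp 44° ↓ +136°: 160 + 136 = 296°
square ↑ +90°: 296 + 90 = 386 → 386 − 360 = 26°
split-comp 26° ↑ +206°: 26 + 206 = 232°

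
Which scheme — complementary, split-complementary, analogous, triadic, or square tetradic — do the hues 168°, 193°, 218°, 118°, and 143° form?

analogous

Sort the hues: 118°, 143°, 168°, 193°, 218°.
Successive gaps around the wheel: 25°, 25°, 25°, 25°, 260°.
A run of hues at equal small steps (25°) with one large closing gap is an analogous group.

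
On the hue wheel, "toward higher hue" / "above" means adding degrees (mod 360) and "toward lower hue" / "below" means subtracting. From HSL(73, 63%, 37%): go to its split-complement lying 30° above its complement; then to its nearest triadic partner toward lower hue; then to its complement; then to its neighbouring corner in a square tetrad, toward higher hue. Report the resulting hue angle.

73°

split-comp 30° ↑ +210°: 73 + 210 = 283°
triadic ↓ −120°: 283 − 120 = 163°
complement +180°: 163 + 180 = 343°
square ↑ +90°: 343 + 90 = 433 → 433 − 360 = 73°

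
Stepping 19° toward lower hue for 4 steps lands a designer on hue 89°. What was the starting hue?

165°

4 steps of 19° (toward lower hue) give a net shift of −76°.
Start = end − shift: 89 + 76 = 165°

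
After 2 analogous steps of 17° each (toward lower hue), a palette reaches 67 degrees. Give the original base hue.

2 steps of 17° (toward lower hue) give a net shift of −34°.
Start = end − shift: 67 + 34 = 101°

101°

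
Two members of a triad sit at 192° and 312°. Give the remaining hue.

A triad spaces three hues 120° apart.
The full set is {72°, 192°, 312°}.

72°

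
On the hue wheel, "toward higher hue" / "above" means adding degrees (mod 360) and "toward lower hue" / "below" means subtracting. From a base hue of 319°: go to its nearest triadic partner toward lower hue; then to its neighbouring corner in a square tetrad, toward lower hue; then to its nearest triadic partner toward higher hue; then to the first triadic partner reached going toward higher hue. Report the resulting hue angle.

349°

triadic ↓ −120°: 319 − 120 = 199°
square ↓ −90°: 199 − 90 = 109°
triadic ↑ +120°: 109 + 120 = 229°
triadic ↑ +120°: 229 + 120 = 349°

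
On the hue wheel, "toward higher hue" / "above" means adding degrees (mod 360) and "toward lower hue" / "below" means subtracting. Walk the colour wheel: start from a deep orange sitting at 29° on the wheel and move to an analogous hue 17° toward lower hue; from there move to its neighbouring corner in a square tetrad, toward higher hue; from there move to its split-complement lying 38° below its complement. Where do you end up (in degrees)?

29 − 17 = 12°   (analog 17° ↓)
12 + 90 = 102°   (square ↑)
102 + 142 = 244°   (split-comp 38° ↓)

244°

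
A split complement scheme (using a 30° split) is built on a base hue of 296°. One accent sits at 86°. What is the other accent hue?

146°

Split-complementary hues sit 30° either side of the complement.
Complement of the base 296°: 296 + 180 = 476 → 476 − 360 = 116°
The given accent 86° is 30° one side of 116°; the other accent sits 30° the other side: 116 + 30 = 146°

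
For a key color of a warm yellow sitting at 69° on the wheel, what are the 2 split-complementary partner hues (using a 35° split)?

Split-complementary hues sit 35° either side of the complement.
Complement of 69°: 69 + 180 = 249°
249 − 35 = 214°
249 + 35 = 284°

214° and 284°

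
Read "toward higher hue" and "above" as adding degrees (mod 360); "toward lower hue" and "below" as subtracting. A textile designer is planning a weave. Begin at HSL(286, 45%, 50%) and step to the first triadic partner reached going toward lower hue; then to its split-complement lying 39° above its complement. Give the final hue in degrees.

−120° (triadic ↓): 286 − 120 = 166°
+219° (split-comp 39° ↑): 166 + 219 = 385 → 385 − 360 = 25°

25°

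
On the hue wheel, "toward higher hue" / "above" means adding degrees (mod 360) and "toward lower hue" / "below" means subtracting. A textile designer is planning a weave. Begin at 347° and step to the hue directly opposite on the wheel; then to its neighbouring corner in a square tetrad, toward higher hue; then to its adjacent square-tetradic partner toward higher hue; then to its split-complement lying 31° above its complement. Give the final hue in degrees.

198°

+180° (complement): 347 + 180 = 527 → 527 − 360 = 167°
+90° (square ↑): 167 + 90 = 257°
+90° (square ↑): 257 + 90 = 347°
+211° (split-comp 31° ↑): 347 + 211 = 558 → 558 − 360 = 198°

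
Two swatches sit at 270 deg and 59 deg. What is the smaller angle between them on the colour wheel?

|270 − 59| = 211.
The shorter arc is 360 − 211 = 149°.

149°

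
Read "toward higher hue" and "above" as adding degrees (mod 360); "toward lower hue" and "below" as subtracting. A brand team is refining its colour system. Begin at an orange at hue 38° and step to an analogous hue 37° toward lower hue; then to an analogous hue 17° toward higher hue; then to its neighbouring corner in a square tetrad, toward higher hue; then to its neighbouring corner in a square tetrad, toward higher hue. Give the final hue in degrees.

198°

38 − 37 = 1°   (analog 37° ↓)
1 + 17 = 18°   (analog 17° ↑)
18 + 90 = 108°   (square ↑)
108 + 90 = 198°   (square ↑)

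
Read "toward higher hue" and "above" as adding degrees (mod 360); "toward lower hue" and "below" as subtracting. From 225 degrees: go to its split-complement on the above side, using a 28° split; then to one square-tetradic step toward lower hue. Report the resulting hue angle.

225 + 208 = 433 → 433 − 360 = 73°   (split-comp 28° ↑)
73 − 90 = -17 → -17 + 360 = 343°   (square ↓)

343°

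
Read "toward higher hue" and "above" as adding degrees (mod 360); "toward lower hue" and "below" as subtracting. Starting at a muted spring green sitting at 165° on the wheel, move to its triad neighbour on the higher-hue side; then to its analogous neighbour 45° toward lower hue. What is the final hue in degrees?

240°

triadic ↑ +120°: 165 + 120 = 285°
analog 45° ↓ −45°: 285 − 45 = 240°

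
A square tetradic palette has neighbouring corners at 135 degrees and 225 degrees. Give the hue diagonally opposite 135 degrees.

315°

A square tetradic scheme places four hues 90° apart; opposite corners are 180° apart.
135 + 180 = 315°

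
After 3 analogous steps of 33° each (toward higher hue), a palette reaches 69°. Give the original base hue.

3 steps of 33° (toward higher hue) give a net shift of +99°.
Start = end − shift: 69 − 99 = -30 → -30 + 360 = 330°

330°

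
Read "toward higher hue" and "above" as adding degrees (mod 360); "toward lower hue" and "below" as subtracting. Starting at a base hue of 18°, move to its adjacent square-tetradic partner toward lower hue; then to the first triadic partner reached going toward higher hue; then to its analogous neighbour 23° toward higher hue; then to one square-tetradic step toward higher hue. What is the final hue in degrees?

−90° (square ↓): 18 − 90 = -72 → -72 + 360 = 288°
+120° (triadic ↑): 288 + 120 = 408 → 408 − 360 = 48°
+23° (analog 23° ↑): 48 + 23 = 71°
+90° (square ↑): 71 + 90 = 161°

161°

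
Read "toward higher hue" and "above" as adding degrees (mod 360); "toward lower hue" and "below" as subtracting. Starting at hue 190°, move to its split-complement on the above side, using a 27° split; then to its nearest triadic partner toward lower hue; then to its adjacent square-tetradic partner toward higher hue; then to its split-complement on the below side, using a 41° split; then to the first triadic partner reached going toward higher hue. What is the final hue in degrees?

266°

+207° (split-comp 27° ↑): 190 + 207 = 397 → 397 − 360 = 37°
−120° (triadic ↓): 37 − 120 = -83 → -83 + 360 = 277°
+90° (square ↑): 277 + 90 = 367 → 367 − 360 = 7°
+139° (split-comp 41° ↓): 7 + 139 = 146°
+120° (triadic ↑): 146 + 120 = 266°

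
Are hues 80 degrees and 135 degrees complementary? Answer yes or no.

Angular distance: |80 − 135| = 55 = 55°.
Complementary requires 180°.

no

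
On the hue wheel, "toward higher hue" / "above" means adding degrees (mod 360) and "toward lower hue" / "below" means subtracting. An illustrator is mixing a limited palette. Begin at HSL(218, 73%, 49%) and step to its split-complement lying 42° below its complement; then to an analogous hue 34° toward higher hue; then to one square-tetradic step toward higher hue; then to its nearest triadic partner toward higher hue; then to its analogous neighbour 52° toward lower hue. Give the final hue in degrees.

+138° (split-comp 42° ↓): 218 + 138 = 356°
+34° (analog 34° ↑): 356 + 34 = 390 → 390 − 360 = 30°
+90° (square ↑): 30 + 90 = 120°
+120° (triadic ↑): 120 + 120 = 240°
−52° (analog 52° ↓): 240 − 52 = 188°

188°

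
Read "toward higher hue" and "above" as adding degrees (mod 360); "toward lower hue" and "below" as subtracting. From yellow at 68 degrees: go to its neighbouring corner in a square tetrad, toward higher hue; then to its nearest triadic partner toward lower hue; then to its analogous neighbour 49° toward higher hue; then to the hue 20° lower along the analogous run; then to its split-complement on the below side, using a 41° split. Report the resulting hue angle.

206°

68 + 90 = 158°   (square ↑)
158 − 120 = 38°   (triadic ↓)
38 + 49 = 87°   (analog 49° ↑)
87 − 20 = 67°   (analog 20° ↓)
67 + 139 = 206°   (split-comp 41° ↓)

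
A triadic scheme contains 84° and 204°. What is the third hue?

A triad spaces three hues 120° apart.
The full set is {84°, 204°, 324°}.

324°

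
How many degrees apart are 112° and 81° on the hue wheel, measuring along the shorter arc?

31°

|112 − 81| = 31.
31 ≤ 180, so the shorter arc is 31°.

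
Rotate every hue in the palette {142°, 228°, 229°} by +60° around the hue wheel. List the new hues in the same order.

202°, 288°, 289°

142 + 60 = 202°
228 + 60 = 288°
229 + 60 = 289°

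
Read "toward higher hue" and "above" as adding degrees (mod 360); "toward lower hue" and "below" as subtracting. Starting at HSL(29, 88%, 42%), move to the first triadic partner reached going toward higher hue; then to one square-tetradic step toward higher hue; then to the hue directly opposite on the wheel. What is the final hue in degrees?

59°

triadic ↑ +120°: 29 + 120 = 149°
square ↑ +90°: 149 + 90 = 239°
complement +180°: 239 + 180 = 419 → 419 − 360 = 59°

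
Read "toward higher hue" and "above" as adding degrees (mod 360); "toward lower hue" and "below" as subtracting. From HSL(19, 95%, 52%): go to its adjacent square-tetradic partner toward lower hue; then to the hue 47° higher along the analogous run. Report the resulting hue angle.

−90° (square ↓): 19 − 90 = -71 → -71 + 360 = 289°
+47° (analog 47° ↑): 289 + 47 = 336°

336°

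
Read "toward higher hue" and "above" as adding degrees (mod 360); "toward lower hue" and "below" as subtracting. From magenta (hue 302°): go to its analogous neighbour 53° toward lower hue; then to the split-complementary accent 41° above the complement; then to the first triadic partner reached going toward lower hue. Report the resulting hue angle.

−53° (analog 53° ↓): 302 − 53 = 249°
+221° (split-comp 41° ↑): 249 + 221 = 470 → 470 − 360 = 110°
−120° (triadic ↓): 110 − 120 = -10 → -10 + 360 = 350°

350°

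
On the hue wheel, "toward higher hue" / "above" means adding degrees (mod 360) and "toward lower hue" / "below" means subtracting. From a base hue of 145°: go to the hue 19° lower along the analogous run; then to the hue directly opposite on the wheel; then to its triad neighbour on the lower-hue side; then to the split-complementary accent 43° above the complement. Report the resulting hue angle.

145 − 19 = 126°   (analog 19° ↓)
126 + 180 = 306°   (complement)
306 − 120 = 186°   (triadic ↓)
186 + 223 = 409 → 409 − 360 = 49°   (split-comp 43° ↑)

49°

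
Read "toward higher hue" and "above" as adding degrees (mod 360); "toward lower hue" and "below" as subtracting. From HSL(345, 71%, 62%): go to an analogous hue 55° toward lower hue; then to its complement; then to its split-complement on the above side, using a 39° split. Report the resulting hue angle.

329°

analog 55° ↓ −55°: 345 − 55 = 290°
complement +180°: 290 + 180 = 470 → 470 − 360 = 110°
split-comp 39° ↑ +219°: 110 + 219 = 329°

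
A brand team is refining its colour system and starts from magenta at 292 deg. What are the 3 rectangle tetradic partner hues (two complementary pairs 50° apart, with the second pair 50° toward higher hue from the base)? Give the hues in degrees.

292 + 50 = 342°
292 + 180 = 472 → 472 − 360 = 112°
292 + 230 = 522 → 522 − 360 = 162°

342°, 112°, and 162°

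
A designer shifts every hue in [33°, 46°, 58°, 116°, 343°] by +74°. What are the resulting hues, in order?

107°, 120°, 132°, 190°, 57°

33 + 74 = 107°
46 + 74 = 120°
58 + 74 = 132°
116 + 74 = 190°
343 + 74 = 417 → 417 − 360 = 57°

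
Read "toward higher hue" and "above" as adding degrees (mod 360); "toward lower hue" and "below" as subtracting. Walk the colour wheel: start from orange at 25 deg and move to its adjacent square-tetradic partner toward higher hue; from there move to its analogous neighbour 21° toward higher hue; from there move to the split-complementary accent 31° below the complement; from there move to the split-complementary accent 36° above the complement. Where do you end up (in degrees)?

square ↑ +90°: 25 + 90 = 115°
analog 21° ↑ +21°: 115 + 21 = 136°
split-comp 31° ↓ +149°: 136 + 149 = 285°
split-comp 36° ↑ +216°: 285 + 216 = 501 → 501 − 360 = 141°

141°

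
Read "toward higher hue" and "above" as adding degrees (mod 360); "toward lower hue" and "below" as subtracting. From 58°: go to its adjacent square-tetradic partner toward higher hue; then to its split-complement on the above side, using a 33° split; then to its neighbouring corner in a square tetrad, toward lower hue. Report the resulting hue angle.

271°

+90° (square ↑): 58 + 90 = 148°
+213° (split-comp 33° ↑): 148 + 213 = 361 → 361 − 360 = 1°
−90° (square ↓): 1 − 90 = -89 → -89 + 360 = 271°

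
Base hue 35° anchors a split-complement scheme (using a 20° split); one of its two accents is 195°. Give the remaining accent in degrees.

235°

Split-complementary hues sit 20° either side of the complement.
Complement of the base 35°: 35 + 180 = 215°
The given accent 195° is 20° one side of 215°; the other accent sits 20° the other side: 215 + 20 = 235°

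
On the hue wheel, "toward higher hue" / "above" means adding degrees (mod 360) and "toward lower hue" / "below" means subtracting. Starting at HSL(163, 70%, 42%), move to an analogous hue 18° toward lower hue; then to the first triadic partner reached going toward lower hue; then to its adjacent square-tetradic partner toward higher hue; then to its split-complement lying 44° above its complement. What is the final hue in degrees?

339°

163 − 18 = 145°   (analog 18° ↓)
145 − 120 = 25°   (triadic ↓)
25 + 90 = 115°   (square ↑)
115 + 224 = 339°   (split-comp 44° ↑)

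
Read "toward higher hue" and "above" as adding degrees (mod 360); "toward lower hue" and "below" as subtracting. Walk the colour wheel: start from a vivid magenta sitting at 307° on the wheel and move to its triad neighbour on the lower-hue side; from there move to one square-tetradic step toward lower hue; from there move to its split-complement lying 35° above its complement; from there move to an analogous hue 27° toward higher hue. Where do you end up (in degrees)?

−120° (triadic ↓): 307 − 120 = 187°
−90° (square ↓): 187 − 90 = 97°
+215° (split-comp 35° ↑): 97 + 215 = 312°
+27° (analog 27° ↑): 312 + 27 = 339°

339°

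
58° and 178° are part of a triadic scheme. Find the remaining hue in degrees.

298°

A triad places three hues 120° apart.
The full set through 58° is {58°, 178°, 298°}.
Given {58°, 178°}, the missing hue is 298°.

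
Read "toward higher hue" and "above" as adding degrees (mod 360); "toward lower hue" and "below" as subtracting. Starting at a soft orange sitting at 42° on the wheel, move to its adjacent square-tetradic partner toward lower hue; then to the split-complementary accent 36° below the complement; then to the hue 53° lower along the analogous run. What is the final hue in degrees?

−90° (square ↓): 42 − 90 = -48 → -48 + 360 = 312°
+144° (split-comp 36° ↓): 312 + 144 = 456 → 456 − 360 = 96°
−53° (analog 53° ↓): 96 − 53 = 43°

43°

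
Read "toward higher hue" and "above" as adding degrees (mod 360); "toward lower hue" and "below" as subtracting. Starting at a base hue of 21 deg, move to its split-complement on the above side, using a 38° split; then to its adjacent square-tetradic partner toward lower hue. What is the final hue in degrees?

149°

split-comp 38° ↑ +218°: 21 + 218 = 239°
square ↓ −90°: 239 − 90 = 149°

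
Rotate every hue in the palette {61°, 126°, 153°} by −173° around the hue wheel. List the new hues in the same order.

248°, 313°, 340°

61 − 173 = -112 → -112 + 360 = 248°
126 − 173 = -47 → -47 + 360 = 313°
153 − 173 = -20 → -20 + 360 = 340°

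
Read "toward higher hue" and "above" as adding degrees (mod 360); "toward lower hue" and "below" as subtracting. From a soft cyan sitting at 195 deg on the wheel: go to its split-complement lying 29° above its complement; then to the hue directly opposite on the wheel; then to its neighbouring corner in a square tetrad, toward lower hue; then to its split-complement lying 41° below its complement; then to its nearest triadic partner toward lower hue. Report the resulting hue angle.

153°

+209° (split-comp 29° ↑): 195 + 209 = 404 → 404 − 360 = 44°
+180° (complement): 44 + 180 = 224°
−90° (square ↓): 224 − 90 = 134°
+139° (split-comp 41° ↓): 134 + 139 = 273°
−120° (triadic ↓): 273 − 120 = 153°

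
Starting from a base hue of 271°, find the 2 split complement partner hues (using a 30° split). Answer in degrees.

Complement of 271°: 271 + 180 = 451 → 451 − 360 = 91°
91 − 30 = 61°
91 + 30 = 121°

61° and 121°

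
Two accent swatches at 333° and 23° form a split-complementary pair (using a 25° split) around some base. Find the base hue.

178°

The accents sit 25° either side of the complement, so the complement is their short-arc midpoint on the wheel.
Short-arc midpoint of 333° and 23°: 358°.
Base is 180° from the complement: 358 − 180 = 178°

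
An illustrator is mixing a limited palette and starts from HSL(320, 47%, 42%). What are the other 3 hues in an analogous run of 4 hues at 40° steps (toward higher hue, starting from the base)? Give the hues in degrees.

0°, 40° and 80°

Analogous hues sit every 40° along the wheel.
320 + 40 = 360 → 360 − 360 = 0°
320 + 80 = 400 → 400 − 360 = 40°
320 + 120 = 440 → 440 − 360 = 80°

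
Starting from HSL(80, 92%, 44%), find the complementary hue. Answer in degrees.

260°

The complement sits 180° across the wheel.
80 + 180 = 260°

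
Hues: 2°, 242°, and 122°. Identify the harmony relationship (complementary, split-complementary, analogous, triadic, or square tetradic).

Sort the hues: 2°, 122°, 242°.
Successive gaps around the wheel: 120°, 120°, 120°.
Three hues equally spaced 120° apart form a triad.

triadic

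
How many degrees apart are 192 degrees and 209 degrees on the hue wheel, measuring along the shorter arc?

17°

|192 − 209| = 17.
17 ≤ 180, so the shorter arc is 17°.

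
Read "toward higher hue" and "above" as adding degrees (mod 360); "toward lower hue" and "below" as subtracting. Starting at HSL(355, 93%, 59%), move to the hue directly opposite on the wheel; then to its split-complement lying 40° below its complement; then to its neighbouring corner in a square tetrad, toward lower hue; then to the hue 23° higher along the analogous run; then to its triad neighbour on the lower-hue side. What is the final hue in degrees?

complement +180°: 355 + 180 = 535 → 535 − 360 = 175°
split-comp 40° ↓ +140°: 175 + 140 = 315°
square ↓ −90°: 315 − 90 = 225°
analog 23° ↑ +23°: 225 + 23 = 248°
triadic ↓ −120°: 248 − 120 = 128°

128°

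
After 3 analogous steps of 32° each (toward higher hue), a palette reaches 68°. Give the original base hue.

3 steps of 32° (toward higher hue) give a net shift of +96°.
Start = end − shift: 68 − 96 = -28 → -28 + 360 = 332°

332°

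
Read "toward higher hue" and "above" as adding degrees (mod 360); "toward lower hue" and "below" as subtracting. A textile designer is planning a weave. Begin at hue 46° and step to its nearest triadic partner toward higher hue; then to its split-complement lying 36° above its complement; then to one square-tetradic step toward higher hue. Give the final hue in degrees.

+120° (triadic ↑): 46 + 120 = 166°
+216° (split-comp 36° ↑): 166 + 216 = 382 → 382 − 360 = 22°
+90° (square ↑): 22 + 90 = 112°

112°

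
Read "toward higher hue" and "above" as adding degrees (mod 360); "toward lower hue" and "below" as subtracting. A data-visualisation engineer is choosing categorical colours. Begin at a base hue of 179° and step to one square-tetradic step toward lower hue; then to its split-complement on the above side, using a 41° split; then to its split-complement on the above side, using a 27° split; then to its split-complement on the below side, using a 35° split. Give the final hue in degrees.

302°

179 − 90 = 89°   (square ↓)
89 + 221 = 310°   (split-comp 41° ↑)
310 + 207 = 517 → 517 − 360 = 157°   (split-comp 27° ↑)
157 + 145 = 302°   (split-comp 35° ↓)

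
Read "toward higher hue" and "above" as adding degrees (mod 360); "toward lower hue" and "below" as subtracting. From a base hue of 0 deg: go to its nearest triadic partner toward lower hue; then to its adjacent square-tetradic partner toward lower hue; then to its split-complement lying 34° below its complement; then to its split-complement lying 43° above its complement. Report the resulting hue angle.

0 − 120 = -120 → -120 + 360 = 240°   (triadic ↓)
240 − 90 = 150°   (square ↓)
150 + 146 = 296°   (split-comp 34° ↓)
296 + 223 = 519 → 519 − 360 = 159°   (split-comp 43° ↑)

159°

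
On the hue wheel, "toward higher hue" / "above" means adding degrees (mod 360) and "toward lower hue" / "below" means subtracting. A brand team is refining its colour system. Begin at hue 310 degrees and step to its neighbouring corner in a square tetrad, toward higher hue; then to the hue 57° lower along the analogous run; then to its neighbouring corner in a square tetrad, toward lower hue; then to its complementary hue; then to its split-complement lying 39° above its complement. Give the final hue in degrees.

square ↑ +90°: 310 + 90 = 400 → 400 − 360 = 40°
analog 57° ↓ −57°: 40 − 57 = -17 → -17 + 360 = 343°
square ↓ −90°: 343 − 90 = 253°
complement +180°: 253 + 180 = 433 → 433 − 360 = 73°
split-comp 39° ↑ +219°: 73 + 219 = 292°

292°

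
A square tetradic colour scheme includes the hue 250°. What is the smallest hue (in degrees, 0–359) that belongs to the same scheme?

70°

A square tetradic scheme places four hues every 90°.
The full set through 250° is {70°, 160°, 250°, 340°}.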